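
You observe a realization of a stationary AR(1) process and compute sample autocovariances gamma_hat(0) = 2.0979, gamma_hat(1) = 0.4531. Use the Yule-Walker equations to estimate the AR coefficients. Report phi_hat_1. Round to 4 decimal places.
\hat\phi_{1} = 0.2160

The Yule-Walker equations for an AR(p) process read, in matrix form,
  Gamma_p phi = r_p,   with   (Gamma_p)_{ij} = gamma(|i - j|),
                       (r_p)_i = gamma(i),   i,j = 1..p.
Substitute the sample gammas (Toeplitz matrix and right-hand side of size 1):
  Gamma_p = [[2.0979]]
  r_p     = [0.4531]
With p = 1 this is the single equation gamma(0) phi_1 = gamma(1):
  phi_hat_1 = gamma(1) / gamma(0) = 0.4531 / 2.0979 = 0.2160.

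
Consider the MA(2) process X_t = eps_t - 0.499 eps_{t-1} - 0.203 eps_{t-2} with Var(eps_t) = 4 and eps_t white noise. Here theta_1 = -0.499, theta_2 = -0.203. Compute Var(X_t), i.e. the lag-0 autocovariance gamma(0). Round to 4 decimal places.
\gamma(0) = 5.1608

For an MA(q) process X_t = eps_t + sum_i theta_i eps_{t-i} with
Var(eps_t) = sigma^2, the variance is
  gamma(0) = sigma^2 * (1 + sum_i theta_i^2).
  sum_i theta_i^2 = (-0.499)^2 + (-0.203)^2 = 0.249001 + 0.041209 = 0.29021.
  gamma(0) = 4 * (1 + 0.29021) = 4 * 1.29021 = 5.16084, which rounds to 5.1608.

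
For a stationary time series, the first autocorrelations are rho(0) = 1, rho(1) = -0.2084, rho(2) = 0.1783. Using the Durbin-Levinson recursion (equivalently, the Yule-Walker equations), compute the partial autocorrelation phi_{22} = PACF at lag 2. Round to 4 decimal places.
\phi_{22} = 0.1410

The PACF at lag k is phi_{kk}, the last component of the solution
to the Yule-Walker system G_k phi = r_k where
  (G_k)_{ij} = rho(|i - j|), (r_k)_i = rho(i), i,j = 1..k.
Equivalently, Durbin-Levinson gives phi_{kk} iteratively:
  phi_{11} = rho(1)
  phi_{kk} = [rho(k) - sum_{j=1..k-1} phi_{k-1,j} rho(k-j)]
            / [1 - sum_{j=1..k-1} phi_{k-1,j} rho(j)],
  phi_{k,j} = phi_{k-1,j} - phi_{kk} phi_{k-1,k-j},  j = 1..k-1.
Step k = 1:
  phi_11 = rho(1) = -0.2084.
Step k = 2:
  phi_22 = [rho(2) - phi_11 rho(1)] / [1 - phi_11 rho(1)] = [0.1783 - (-0.2084)(-0.2084)] / [1 - (-0.2084)(-0.2084)]
         = 0.13486944 / 0.95656944 = 0.141.
Therefore phi_{22} = 0.1410.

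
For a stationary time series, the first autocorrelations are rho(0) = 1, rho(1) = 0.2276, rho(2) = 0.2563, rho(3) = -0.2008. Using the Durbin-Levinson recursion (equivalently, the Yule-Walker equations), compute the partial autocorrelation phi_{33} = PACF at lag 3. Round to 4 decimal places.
\phi_{33} = -0.3270

The PACF at lag k is phi_{kk}, the last component of the solution
to the Yule-Walker system G_k phi = r_k where
  (G_k)_{ij} = rho(|i - j|), (r_k)_i = rho(i), i,j = 1..k.
Equivalently, Durbin-Levinson gives phi_{kk} iteratively:
  phi_{11} = rho(1)
  phi_{kk} = [rho(k) - sum_{j=1..k-1} phi_{k-1,j} rho(k-j)]
            / [1 - sum_{j=1..k-1} phi_{k-1,j} rho(j)],
  phi_{k,j} = phi_{k-1,j} - phi_{kk} phi_{k-1,k-j},  j = 1..k-1.
Step k = 1:
  phi_11 = rho(1) = 0.2276.
Step k = 2:
  phi_22 = [rho(2) - phi_11 rho(1)] / [1 - phi_11 rho(1)] = [0.2563 - (0.2276)(0.2276)] / [1 - (0.2276)(0.2276)]
         = 0.20449824 / 0.94819824 = 0.21567.
  Update: phi_21 = phi_11 - phi_22 phi_11 = 0.2276 - (0.21567)(0.2276) = 0.178513.
Step k = 3:
  phi_33 = [rho(3) - phi_21 rho(2) - phi_22 rho(1)] / [1 - phi_21 rho(1) - phi_22 rho(2)]
    numerator   = -0.2008 - (0.178513)(0.2563) - (0.21567)(0.2276) = -0.29563956
    denominator = 1 - (0.178513)(0.2276) - (0.21567)(0.2563) = 0.90409403
  phi_33 = -0.29563956 / 0.90409403 = -0.327.
Therefore phi_{33} = -0.3270.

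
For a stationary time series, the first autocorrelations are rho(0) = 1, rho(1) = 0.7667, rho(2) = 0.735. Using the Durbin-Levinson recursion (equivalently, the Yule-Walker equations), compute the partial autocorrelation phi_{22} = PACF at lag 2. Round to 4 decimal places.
\phi_{22} = 0.3571

The PACF at lag k is phi_{kk}, the last component of the solution
to the Yule-Walker system G_k phi = r_k where
  (G_k)_{ij} = rho(|i - j|), (r_k)_i = rho(i), i,j = 1..k.
Equivalently, Durbin-Levinson gives phi_{kk} iteratively:
  phi_{11} = rho(1)
  phi_{kk} = [rho(k) - sum_{j=1..k-1} phi_{k-1,j} rho(k-j)]
            / [1 - sum_{j=1..k-1} phi_{k-1,j} rho(j)],
  phi_{k,j} = phi_{k-1,j} - phi_{kk} phi_{k-1,k-j},  j = 1..k-1.
Step k = 1:
  phi_11 = rho(1) = 0.7667.
Step k = 2:
  phi_22 = [rho(2) - phi_11 rho(1)] / [1 - phi_11 rho(1)] = [0.735 - (0.7667)(0.7667)] / [1 - (0.7667)(0.7667)]
         = 0.14717111 / 0.41217111 = 0.3571.
Therefore phi_{22} = 0.3571.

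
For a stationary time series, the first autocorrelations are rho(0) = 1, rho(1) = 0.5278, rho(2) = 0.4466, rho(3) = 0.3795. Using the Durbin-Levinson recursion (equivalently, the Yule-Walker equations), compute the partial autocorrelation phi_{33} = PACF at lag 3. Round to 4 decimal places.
\phi_{33} = 0.1110

The PACF at lag k is phi_{kk}, the last component of the solution
to the Yule-Walker system G_k phi = r_k where
  (G_k)_{ij} = rho(|i - j|), (r_k)_i = rho(i), i,j = 1..k.
Equivalently, Durbin-Levinson gives phi_{kk} iteratively:
  phi_{11} = rho(1)
  phi_{kk} = [rho(k) - sum_{j=1..k-1} phi_{k-1,j} rho(k-j)]
            / [1 - sum_{j=1..k-1} phi_{k-1,j} rho(j)],
  phi_{k,j} = phi_{k-1,j} - phi_{kk} phi_{k-1,k-j},  j = 1..k-1.
Step k = 1:
  phi_11 = rho(1) = 0.5278.
Step k = 2:
  phi_22 = [rho(2) - phi_11 rho(1)] / [1 - phi_11 rho(1)] = [0.4466 - (0.5278)(0.5278)] / [1 - (0.5278)(0.5278)]
         = 0.16802716 / 0.72142716 = 0.232909.
  Update: phi_21 = phi_11 - phi_22 phi_11 = 0.5278 - (0.232909)(0.5278) = 0.40487.
Step k = 3:
  phi_33 = [rho(3) - phi_21 rho(2) - phi_22 rho(1)] / [1 - phi_21 rho(1) - phi_22 rho(2)]
    numerator   = 0.3795 - (0.40487)(0.4466) - (0.232909)(0.5278) = 0.07575529
    denominator = 1 - (0.40487)(0.5278) - (0.232909)(0.4466) = 0.68229206
  phi_33 = 0.07575529 / 0.68229206 = 0.111.
Therefore phi_{33} = 0.1110.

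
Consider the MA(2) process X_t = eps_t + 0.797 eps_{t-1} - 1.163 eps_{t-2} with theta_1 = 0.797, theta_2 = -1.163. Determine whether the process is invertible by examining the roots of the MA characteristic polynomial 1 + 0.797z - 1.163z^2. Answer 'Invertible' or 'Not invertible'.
\text{Not invertible}

The MA(q) characteristic polynomial is P(z) = 1 + 0.797z - 1.163z^2.
Invertibility requires all roots to lie outside the unit circle, i.e. |z| > 1 for every root.
Set 1 + (0.797) z + (-1.163) z^2 = 0, i.e. a z^2 + b z + c = 0 with a = -1.163, b = 0.797, c = 1.
Discriminant D = b^2 - 4ac = (0.797)^2 - 4*(-1.163)*1 = 0.635209 - (-4.652) = 5.287209.
D >= 0, so the roots are real: z = (-b +/- sqrt(D)) / (2a) = (-0.797 +/- 2.299393) / (-2.326).
  z_1 = (-0.797 + 2.299393) / (-2.326) = -0.6459,   |z_1| = 0.6459.
  z_2 = (-0.797 - 2.299393) / (-2.326) = 1.3312,   |z_2| = 1.3312.
Moduli of all roots: 0.6459, 1.3312.
All moduli strictly greater than 1? No.
Verdict: Not invertible.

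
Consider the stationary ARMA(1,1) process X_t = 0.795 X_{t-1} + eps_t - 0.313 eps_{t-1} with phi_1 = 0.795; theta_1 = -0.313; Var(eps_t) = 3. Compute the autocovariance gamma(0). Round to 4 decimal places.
\gamma(0) = 4.8941

Multiply the model equation by X_{t-k} and take expectations. With theta_0 = psi_0 = 1 and psi_j the MA(infinity) weights, this gives
  gamma(k) - sum_i phi_i gamma(k-i) = c_k,
  c_k = sigma^2 * sum_{j=k..q} theta_j psi_{j-k}   (c_k = 0 for k > q),
using gamma(-m) = gamma(m).
psi-weights needed (psi_j = theta_j + sum_i phi_i psi_{j-i}):
  psi_1 = theta_1 + phi_1 = -0.313 + (0.795) = 0.482
Right-hand sides:
  c_0 = sigma^2 (1 + theta_1 psi_1) = 3 * (1 + (-0.313)(0.482)) = 3 * 0.849134 = 2.547402
  c_1 = sigma^2 theta_1 = 3 * (-0.313) = -0.939
  c_2 = 0
Equations for k = 0 and k = 1 (AR order 1):
  gamma(0) = phi_1 gamma(1) + c_0
  gamma(1) = phi_1 gamma(0) + c_1
Substituting the second into the first: gamma(0) (1 - phi_1^2) = c_0 + phi_1 c_1, so
  gamma(0) = (c_0 + phi_1 c_1) / (1 - phi_1^2) = (2.547402 + (0.795)(-0.939)) / (1 - (0.795)^2) = 1.800897 / 0.367975 = 4.894074.
Therefore gamma(0) = 4.8941 (to 4 decimal places).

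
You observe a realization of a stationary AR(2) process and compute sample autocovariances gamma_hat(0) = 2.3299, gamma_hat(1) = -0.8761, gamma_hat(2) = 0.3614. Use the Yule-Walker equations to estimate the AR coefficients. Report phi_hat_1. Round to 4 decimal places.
\hat\phi_{1} = -0.3700

The Yule-Walker equations for an AR(p) process read, in matrix form,
  Gamma_p phi = r_p,   with   (Gamma_p)_{ij} = gamma(|i - j|),
                       (r_p)_i = gamma(i),   i,j = 1..p.
Substitute the sample gammas (Toeplitz matrix and right-hand side of size 2):
  Gamma_p = [[2.3299, -0.8761], [-0.8761, 2.3299]]
  r_p     = [-0.8761, 0.3614]
Written out:
  2.3299 phi_1 - 0.8761 phi_2 = -0.8761
  -0.8761 phi_1 + 2.3299 phi_2 = 0.3614
Solve by Cramer's rule:
  det = gamma(0)^2 - gamma(1)^2 = (2.3299)^2 - (-0.8761)^2 = 5.42843401 - 0.76755121 = 4.6608828
  phi_hat_1 = [gamma(1) gamma(0) - gamma(1) gamma(2)] / det = [(-0.8761)(2.3299) - (-0.8761)(0.3614)] / 4.6608828 = -1.72460285 / 4.6608828 = -0.37
  phi_hat_2 = [gamma(0) gamma(2) - gamma(1)^2] / det = [(2.3299)(0.3614) - (-0.8761)^2] / 4.6608828 = 0.07447465 / 4.6608828 = 0.016
So phi_hat = [-0.3700, 0.0160].
Therefore phi_hat_1 = -0.3700.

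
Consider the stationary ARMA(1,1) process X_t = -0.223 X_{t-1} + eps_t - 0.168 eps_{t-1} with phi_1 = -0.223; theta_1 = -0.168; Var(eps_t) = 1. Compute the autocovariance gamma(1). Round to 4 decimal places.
\gamma(1) = -0.4269

Multiply the model equation by X_{t-k} and take expectations. With theta_0 = psi_0 = 1 and psi_j the MA(infinity) weights, this gives
  gamma(k) - sum_i phi_i gamma(k-i) = c_k,
  c_k = sigma^2 * sum_{j=k..q} theta_j psi_{j-k}   (c_k = 0 for k > q),
using gamma(-m) = gamma(m).
psi-weights needed (psi_j = theta_j + sum_i phi_i psi_{j-i}):
  psi_1 = theta_1 + phi_1 = -0.168 + (-0.223) = -0.391
Right-hand sides:
  c_0 = sigma^2 (1 + theta_1 psi_1) = 1 * (1 + (-0.168)(-0.391)) = 1 * 1.065688 = 1.065688
  c_1 = sigma^2 theta_1 = 1 * (-0.168) = -0.168
  c_2 = 0
Equations for k = 0 and k = 1 (AR order 1):
  gamma(0) = phi_1 gamma(1) + c_0
  gamma(1) = phi_1 gamma(0) + c_1
Substituting the second into the first: gamma(0) (1 - phi_1^2) = c_0 + phi_1 c_1, so
  gamma(0) = (c_0 + phi_1 c_1) / (1 - phi_1^2) = (1.065688 + (-0.223)(-0.168)) / (1 - (-0.223)^2) = 1.103152 / 0.950271 = 1.160881.
  gamma(1) = phi_1 gamma(0) + c_1 = (-0.223)(1.160881) + (-0.168) = -0.426877.
Therefore gamma(1) = -0.4269 (to 4 decimal places).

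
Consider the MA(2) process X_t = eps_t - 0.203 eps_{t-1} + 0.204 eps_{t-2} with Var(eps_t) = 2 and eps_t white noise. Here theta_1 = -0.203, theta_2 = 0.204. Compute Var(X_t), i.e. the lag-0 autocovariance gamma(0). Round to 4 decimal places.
\gamma(0) = 2.1657

For an MA(q) process X_t = eps_t + sum_i theta_i eps_{t-i} with
Var(eps_t) = sigma^2, the variance is
  gamma(0) = sigma^2 * (1 + sum_i theta_i^2).
  sum_i theta_i^2 = (-0.203)^2 + (0.204)^2 = 0.041209 + 0.041616 = 0.082825.
  gamma(0) = 2 * (1 + 0.082825) = 2 * 1.082825 = 2.16565, which rounds to 2.1657.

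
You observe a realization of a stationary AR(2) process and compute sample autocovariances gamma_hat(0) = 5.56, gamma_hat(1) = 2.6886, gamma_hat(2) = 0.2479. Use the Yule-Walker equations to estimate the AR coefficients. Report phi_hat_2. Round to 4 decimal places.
\hat\phi_{2} = -0.2470

The Yule-Walker equations for an AR(p) process read, in matrix form,
  Gamma_p phi = r_p,   with   (Gamma_p)_{ij} = gamma(|i - j|),
                       (r_p)_i = gamma(i),   i,j = 1..p.
Substitute the sample gammas (Toeplitz matrix and right-hand side of size 2):
  Gamma_p = [[5.56, 2.6886], [2.6886, 5.56]]
  r_p     = [2.6886, 0.2479]
Written out:
  5.56 phi_1 + 2.6886 phi_2 = 2.6886
  2.6886 phi_1 + 5.56 phi_2 = 0.2479
Solve by Cramer's rule:
  det = gamma(0)^2 - gamma(1)^2 = (5.56)^2 - (2.6886)^2 = 30.9136 - 7.22856996 = 23.68503004
  phi_hat_1 = [gamma(1) gamma(0) - gamma(1) gamma(2)] / det = [(2.6886)(5.56) - (2.6886)(0.2479)] / 23.68503004 = 14.28211206 / 23.68503004 = 0.603
  phi_hat_2 = [gamma(0) gamma(2) - gamma(1)^2] / det = [(5.56)(0.2479) - (2.6886)^2] / 23.68503004 = -5.85024596 / 23.68503004 = -0.247
So phi_hat = [0.6030, -0.2470].
Therefore phi_hat_2 = -0.2470.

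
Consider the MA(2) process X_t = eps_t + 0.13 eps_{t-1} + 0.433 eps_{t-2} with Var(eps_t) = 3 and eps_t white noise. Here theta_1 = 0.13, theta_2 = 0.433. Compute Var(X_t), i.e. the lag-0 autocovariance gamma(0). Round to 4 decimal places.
\gamma(0) = 3.6132

For an MA(q) process X_t = eps_t + sum_i theta_i eps_{t-i} with
Var(eps_t) = sigma^2, the variance is
  gamma(0) = sigma^2 * (1 + sum_i theta_i^2).
  sum_i theta_i^2 = (0.13)^2 + (0.433)^2 = 0.0169 + 0.187489 = 0.204389.
  gamma(0) = 3 * (1 + 0.204389) = 3 * 1.204389 = 3.613167, which rounds to 3.6132.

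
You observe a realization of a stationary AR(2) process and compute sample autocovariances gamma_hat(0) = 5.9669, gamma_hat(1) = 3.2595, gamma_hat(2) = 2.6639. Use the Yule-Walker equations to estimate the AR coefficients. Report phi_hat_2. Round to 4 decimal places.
\hat\phi_{2} = 0.2110

The Yule-Walker equations for an AR(p) process read, in matrix form,
  Gamma_p phi = r_p,   with   (Gamma_p)_{ij} = gamma(|i - j|),
                       (r_p)_i = gamma(i),   i,j = 1..p.
Substitute the sample gammas (Toeplitz matrix and right-hand side of size 2):
  Gamma_p = [[5.9669, 3.2595], [3.2595, 5.9669]]
  r_p     = [3.2595, 2.6639]
Written out:
  5.9669 phi_1 + 3.2595 phi_2 = 3.2595
  3.2595 phi_1 + 5.9669 phi_2 = 2.6639
Solve by Cramer's rule:
  det = gamma(0)^2 - gamma(1)^2 = (5.9669)^2 - (3.2595)^2 = 35.60389561 - 10.62434025 = 24.97955536
  phi_hat_1 = [gamma(1) gamma(0) - gamma(1) gamma(2)] / det = [(3.2595)(5.9669) - (3.2595)(2.6639)] / 24.97955536 = 10.7661285 / 24.97955536 = 0.431
  phi_hat_2 = [gamma(0) gamma(2) - gamma(1)^2] / det = [(5.9669)(2.6639) - (3.2595)^2] / 24.97955536 = 5.27088466 / 24.97955536 = 0.211
So phi_hat = [0.4310, 0.2110].
Therefore phi_hat_2 = 0.2110.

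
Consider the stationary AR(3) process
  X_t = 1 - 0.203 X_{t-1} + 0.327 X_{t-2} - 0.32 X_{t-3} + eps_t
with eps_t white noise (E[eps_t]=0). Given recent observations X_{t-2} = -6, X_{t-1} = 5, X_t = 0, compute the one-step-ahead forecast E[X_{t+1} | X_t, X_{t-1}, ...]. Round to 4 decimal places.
E[X_{t+1} \mid \mathcal F_t] = 4.5550

For an AR(p) model X_t = c + sum_i phi_i X_{t-i} + eps_t, the
one-step-ahead conditional mean is
  E[X_{t+1} | X_t, ...] = c + sum_i phi_i X_{t+1-i}.
Substitute known values:
  E[X_{t+1} | ...] = 1 + (-0.203) * (0) + (0.327) * (5) + (-0.32) * (-6)
                   = 4.5550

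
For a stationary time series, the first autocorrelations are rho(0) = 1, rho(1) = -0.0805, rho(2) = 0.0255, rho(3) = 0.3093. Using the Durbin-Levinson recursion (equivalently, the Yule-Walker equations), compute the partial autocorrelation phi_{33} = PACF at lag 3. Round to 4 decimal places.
\phi_{33} = 0.3150

The PACF at lag k is phi_{kk}, the last component of the solution
to the Yule-Walker system G_k phi = r_k where
  (G_k)_{ij} = rho(|i - j|), (r_k)_i = rho(i), i,j = 1..k.
Equivalently, Durbin-Levinson gives phi_{kk} iteratively:
  phi_{11} = rho(1)
  phi_{kk} = [rho(k) - sum_{j=1..k-1} phi_{k-1,j} rho(k-j)]
            / [1 - sum_{j=1..k-1} phi_{k-1,j} rho(j)],
  phi_{k,j} = phi_{k-1,j} - phi_{kk} phi_{k-1,k-j},  j = 1..k-1.
Step k = 1:
  phi_11 = rho(1) = -0.0805.
Step k = 2:
  phi_22 = [rho(2) - phi_11 rho(1)] / [1 - phi_11 rho(1)] = [0.0255 - (-0.0805)(-0.0805)] / [1 - (-0.0805)(-0.0805)]
         = 0.01901975 / 0.99351975 = 0.019144.
  Update: phi_21 = phi_11 - phi_22 phi_11 = -0.0805 - (0.019144)(-0.0805) = -0.078959.
Step k = 3:
  phi_33 = [rho(3) - phi_21 rho(2) - phi_22 rho(1)] / [1 - phi_21 rho(1) - phi_22 rho(2)]
    numerator   = 0.3093 - (-0.078959)(0.0255) - (0.019144)(-0.0805) = 0.31285453
    denominator = 1 - (-0.078959)(-0.0805) - (0.019144)(0.0255) = 0.99315564
  phi_33 = 0.31285453 / 0.99315564 = 0.315.
Therefore phi_{33} = 0.3150.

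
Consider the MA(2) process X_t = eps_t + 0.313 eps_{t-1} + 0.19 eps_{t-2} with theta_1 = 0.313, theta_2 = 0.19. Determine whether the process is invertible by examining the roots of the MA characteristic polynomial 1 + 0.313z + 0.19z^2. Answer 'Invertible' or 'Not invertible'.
\text{Invertible}

The MA(q) characteristic polynomial is P(z) = 1 + 0.313z + 0.19z^2.
Invertibility requires all roots to lie outside the unit circle, i.e. |z| > 1 for every root.
Set 1 + (0.313) z + (0.19) z^2 = 0, i.e. a z^2 + b z + c = 0 with a = 0.19, b = 0.313, c = 1.
Discriminant D = b^2 - 4ac = (0.313)^2 - 4*(0.19)*1 = 0.097969 - (0.76) = -0.662031.
D < 0, so the roots are the complex-conjugate pair z = (-b +/- i sqrt(-D)) / (2a) = -0.8237 +/- 2.1412i.
For a conjugate pair |z|^2 = z * conj(z) = (product of roots) = c/a = 1/(0.19) = 5.263158, so |z| = sqrt(5.263158) = 2.2942 for both roots.
Moduli of all roots: 2.2942, 2.2942.
All moduli strictly greater than 1? Yes.
Verdict: Invertible.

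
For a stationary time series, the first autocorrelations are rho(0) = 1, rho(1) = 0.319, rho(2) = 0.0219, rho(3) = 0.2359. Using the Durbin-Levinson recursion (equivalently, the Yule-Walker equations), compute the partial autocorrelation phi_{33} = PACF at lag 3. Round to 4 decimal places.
\phi_{33} = 0.2880

The PACF at lag k is phi_{kk}, the last component of the solution
to the Yule-Walker system G_k phi = r_k where
  (G_k)_{ij} = rho(|i - j|), (r_k)_i = rho(i), i,j = 1..k.
Equivalently, Durbin-Levinson gives phi_{kk} iteratively:
  phi_{11} = rho(1)
  phi_{kk} = [rho(k) - sum_{j=1..k-1} phi_{k-1,j} rho(k-j)]
            / [1 - sum_{j=1..k-1} phi_{k-1,j} rho(j)],
  phi_{k,j} = phi_{k-1,j} - phi_{kk} phi_{k-1,k-j},  j = 1..k-1.
Step k = 1:
  phi_11 = rho(1) = 0.319.
Step k = 2:
  phi_22 = [rho(2) - phi_11 rho(1)] / [1 - phi_11 rho(1)] = [0.0219 - (0.319)(0.319)] / [1 - (0.319)(0.319)]
         = -0.079861 / 0.898239 = -0.088908.
  Update: phi_21 = phi_11 - phi_22 phi_11 = 0.319 - (-0.088908)(0.319) = 0.347362.
Step k = 3:
  phi_33 = [rho(3) - phi_21 rho(2) - phi_22 rho(1)] / [1 - phi_21 rho(1) - phi_22 rho(2)]
    numerator   = 0.2359 - (0.347362)(0.0219) - (-0.088908)(0.319) = 0.25665456
    denominator = 1 - (0.347362)(0.319) - (-0.088908)(0.0219) = 0.89113869
  phi_33 = 0.25665456 / 0.89113869 = 0.288.
Therefore phi_{33} = 0.2880.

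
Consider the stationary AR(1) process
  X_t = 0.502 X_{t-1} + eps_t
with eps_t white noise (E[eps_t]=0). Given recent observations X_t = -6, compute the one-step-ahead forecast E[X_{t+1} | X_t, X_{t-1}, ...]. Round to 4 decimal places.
E[X_{t+1} \mid \mathcal F_t] = -3.0120

For an AR(p) model X_t = c + sum_i phi_i X_{t-i} + eps_t, the
one-step-ahead conditional mean is
  E[X_{t+1} | X_t, ...] = c + sum_i phi_i X_{t+1-i}.
Substitute known values:
  E[X_{t+1} | ...] = (0.502) * (-6)
                   = -3.0120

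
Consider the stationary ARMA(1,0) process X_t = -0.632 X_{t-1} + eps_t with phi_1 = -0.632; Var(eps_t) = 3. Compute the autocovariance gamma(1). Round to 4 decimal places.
\gamma(1) = -3.1570

Multiply the model equation by X_{t-k} and take expectations. With theta_0 = psi_0 = 1 and psi_j the MA(infinity) weights, this gives
  gamma(k) - sum_i phi_i gamma(k-i) = c_k,
  c_k = sigma^2 * sum_{j=k..q} theta_j psi_{j-k}   (c_k = 0 for k > q),
using gamma(-m) = gamma(m).
Pure AR (q = 0): c_0 = sigma^2 = 3, c_k = 0 for k >= 1.
Equations for k = 0 and k = 1 (AR order 1):
  gamma(0) = phi_1 gamma(1) + c_0
  gamma(1) = phi_1 gamma(0) + c_1
Substituting the second into the first: gamma(0) (1 - phi_1^2) = c_0 + phi_1 c_1, so
  gamma(0) = c_0 / (1 - phi_1^2) = 3 / (1 - (-0.632)^2) = 3 / 0.600576 = 4.995205.
  gamma(1) = phi_1 gamma(0) = (-0.632)(4.995205) = -3.156969.
Therefore gamma(1) = -3.1570 (to 4 decimal places).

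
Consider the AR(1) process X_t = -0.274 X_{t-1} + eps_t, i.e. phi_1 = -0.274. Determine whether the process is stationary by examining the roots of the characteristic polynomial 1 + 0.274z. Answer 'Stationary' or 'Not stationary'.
\text{Stationary}

The AR(p) characteristic polynomial is P(z) = 1 + 0.274z.
Stationarity requires all roots to lie outside the unit circle, i.e. |z| > 1 for every root.
This is linear in z: 1 + (0.274) z = 0  =>  z = -1/(0.274) = -3.649635,  |z| = 3.649635.
Moduli of all roots: 3.6496.
All moduli strictly greater than 1? Yes.
Verdict: Stationary.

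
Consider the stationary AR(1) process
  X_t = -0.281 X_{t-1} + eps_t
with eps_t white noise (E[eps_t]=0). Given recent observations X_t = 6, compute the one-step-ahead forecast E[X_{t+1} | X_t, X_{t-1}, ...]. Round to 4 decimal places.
E[X_{t+1} \mid \mathcal F_t] = -1.6860

For an AR(p) model X_t = c + sum_i phi_i X_{t-i} + eps_t, the
one-step-ahead conditional mean is
  E[X_{t+1} | X_t, ...] = c + sum_i phi_i X_{t+1-i}.
Substitute known values:
  E[X_{t+1} | ...] = (-0.281) * (6)
                   = -1.6860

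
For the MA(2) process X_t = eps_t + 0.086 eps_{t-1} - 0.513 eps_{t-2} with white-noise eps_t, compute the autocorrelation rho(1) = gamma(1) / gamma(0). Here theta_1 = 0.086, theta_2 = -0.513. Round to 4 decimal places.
\rho(1) = 0.0330

For an MA(q) process with theta_0 = 1, the autocovariance is
  gamma(k) = sigma^2 * sum_{i=0..q-k} theta_i * theta_{i+k},
and rho(k) = gamma(k) / gamma(0). Sigma^2 cancels.
  numerator   = (1)*(0.086) + (0.086)*(-0.513) = 0.041882.
  denominator = (1)^2 + (0.086)^2 + (-0.513)^2 = 1.270565.
  rho(1) = 0.041882 / 1.270565 = 0.0330.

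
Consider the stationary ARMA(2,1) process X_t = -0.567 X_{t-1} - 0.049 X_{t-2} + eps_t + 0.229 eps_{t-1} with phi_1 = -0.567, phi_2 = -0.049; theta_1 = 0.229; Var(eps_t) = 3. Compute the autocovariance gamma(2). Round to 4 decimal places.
\gamma(2) = 0.5091

Multiply the model equation by X_{t-k} and take expectations. With theta_0 = psi_0 = 1 and psi_j the MA(infinity) weights, this gives
  gamma(k) - sum_i phi_i gamma(k-i) = c_k,
  c_k = sigma^2 * sum_{j=k..q} theta_j psi_{j-k}   (c_k = 0 for k > q),
using gamma(-m) = gamma(m).
psi-weights needed (psi_j = theta_j + sum_i phi_i psi_{j-i}):
  psi_1 = theta_1 + phi_1 = 0.229 + (-0.567) = -0.338
Right-hand sides:
  c_0 = sigma^2 (1 + theta_1 psi_1) = 3 * (1 + (0.229)(-0.338)) = 3 * 0.922598 = 2.767794
  c_1 = sigma^2 theta_1 = 3 * (0.229) = 0.687
  c_2 = 0
Equations for k = 0, 1, 2 (AR order 2, c_2 = 0):
  (E0) gamma(0) = phi_1 gamma(1) + phi_2 gamma(2) + c_0
  (E1) gamma(1) = phi_1 gamma(0) + phi_2 gamma(1) + c_1
  (E2) gamma(2) = phi_1 gamma(1) + phi_2 gamma(0)
From (E1): gamma(1) = A gamma(0) + B with
  A = phi_1 / (1 - phi_2) = -0.567 / 1.049 = -0.540515,   B = c_1 / (1 - phi_2) = 0.687 / 1.049 = 0.654909.
Insert (E2) into (E0): gamma(0) (1 - phi_2^2) = phi_1 (1 + phi_2) gamma(1) + c_0.
  phi_1 (1 + phi_2) = (-0.567)(0.951) = -0.539217,   1 - phi_2^2 = 0.997599.
Replace gamma(1) by A gamma(0) + B and collect gamma(0):
  gamma(0) [0.997599 - (-0.539217)(-0.540515)] = (-0.539217)(0.654909) + 2.767794
  gamma(0) * 0.706144 = 2.414656
  gamma(0) = 2.414656 / 0.706144 = 3.419494.
  gamma(1) = A gamma(0) + B = (-0.540515)(3.419494) + (0.654909) = -1.193377.
  gamma(2) = phi_1 gamma(1) + phi_2 gamma(0) = (-0.567)(-1.193377) + (-0.049)(3.419494) = 0.50909.
Therefore gamma(2) = 0.5091 (to 4 decimal places).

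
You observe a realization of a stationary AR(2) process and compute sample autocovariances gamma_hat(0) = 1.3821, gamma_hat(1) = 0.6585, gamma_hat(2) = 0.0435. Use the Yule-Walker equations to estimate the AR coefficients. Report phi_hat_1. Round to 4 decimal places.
\hat\phi_{1} = 0.5970

The Yule-Walker equations for an AR(p) process read, in matrix form,
  Gamma_p phi = r_p,   with   (Gamma_p)_{ij} = gamma(|i - j|),
                       (r_p)_i = gamma(i),   i,j = 1..p.
Substitute the sample gammas (Toeplitz matrix and right-hand side of size 2):
  Gamma_p = [[1.3821, 0.6585], [0.6585, 1.3821]]
  r_p     = [0.6585, 0.0435]
Written out:
  1.3821 phi_1 + 0.6585 phi_2 = 0.6585
  0.6585 phi_1 + 1.3821 phi_2 = 0.0435
Solve by Cramer's rule:
  det = gamma(0)^2 - gamma(1)^2 = (1.3821)^2 - (0.6585)^2 = 1.91020041 - 0.43362225 = 1.47657816
  phi_hat_1 = [gamma(1) gamma(0) - gamma(1) gamma(2)] / det = [(0.6585)(1.3821) - (0.6585)(0.0435)] / 1.47657816 = 0.8814681 / 1.47657816 = 0.597
  phi_hat_2 = [gamma(0) gamma(2) - gamma(1)^2] / det = [(1.3821)(0.0435) - (0.6585)^2] / 1.47657816 = -0.3735009 / 1.47657816 = -0.253
So phi_hat = [0.5970, -0.2530].
Therefore phi_hat_1 = 0.5970.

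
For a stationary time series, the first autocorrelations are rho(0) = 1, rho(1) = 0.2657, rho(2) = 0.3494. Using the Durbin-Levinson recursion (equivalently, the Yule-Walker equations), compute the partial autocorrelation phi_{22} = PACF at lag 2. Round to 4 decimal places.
\phi_{22} = 0.3000

The PACF at lag k is phi_{kk}, the last component of the solution
to the Yule-Walker system G_k phi = r_k where
  (G_k)_{ij} = rho(|i - j|), (r_k)_i = rho(i), i,j = 1..k.
Equivalently, Durbin-Levinson gives phi_{kk} iteratively:
  phi_{11} = rho(1)
  phi_{kk} = [rho(k) - sum_{j=1..k-1} phi_{k-1,j} rho(k-j)]
            / [1 - sum_{j=1..k-1} phi_{k-1,j} rho(j)],
  phi_{k,j} = phi_{k-1,j} - phi_{kk} phi_{k-1,k-j},  j = 1..k-1.
Step k = 1:
  phi_11 = rho(1) = 0.2657.
Step k = 2:
  phi_22 = [rho(2) - phi_11 rho(1)] / [1 - phi_11 rho(1)] = [0.3494 - (0.2657)(0.2657)] / [1 - (0.2657)(0.2657)]
         = 0.27880351 / 0.92940351 = 0.3.
Therefore phi_{22} = 0.3000.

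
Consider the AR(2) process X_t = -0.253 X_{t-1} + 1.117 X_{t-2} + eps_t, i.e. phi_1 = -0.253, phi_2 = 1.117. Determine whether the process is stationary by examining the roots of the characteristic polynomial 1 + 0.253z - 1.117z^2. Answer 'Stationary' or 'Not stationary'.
\text{Not stationary}

The AR(p) characteristic polynomial is P(z) = 1 + 0.253z - 1.117z^2.
Stationarity requires all roots to lie outside the unit circle, i.e. |z| > 1 for every root.
Set 1 + (0.253) z + (-1.117) z^2 = 0, i.e. a z^2 + b z + c = 0 with a = -1.117, b = 0.253, c = 1.
Discriminant D = b^2 - 4ac = (0.253)^2 - 4*(-1.117)*1 = 0.064009 - (-4.468) = 4.532009.
D >= 0, so the roots are real: z = (-b +/- sqrt(D)) / (2a) = (-0.253 +/- 2.128852) / (-2.234).
  z_1 = (-0.253 + 2.128852) / (-2.234) = -0.8397,   |z_1| = 0.8397.
  z_2 = (-0.253 - 2.128852) / (-2.234) = 1.0662,   |z_2| = 1.0662.
Moduli of all roots: 0.8397, 1.0662.
All moduli strictly greater than 1? No.
Verdict: Not stationary.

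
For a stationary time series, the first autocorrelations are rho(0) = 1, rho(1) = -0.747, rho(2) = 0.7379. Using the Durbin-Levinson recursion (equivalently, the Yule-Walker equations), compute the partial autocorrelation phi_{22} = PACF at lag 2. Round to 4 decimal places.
\phi_{22} = 0.4070

The PACF at lag k is phi_{kk}, the last component of the solution
to the Yule-Walker system G_k phi = r_k where
  (G_k)_{ij} = rho(|i - j|), (r_k)_i = rho(i), i,j = 1..k.
Equivalently, Durbin-Levinson gives phi_{kk} iteratively:
  phi_{11} = rho(1)
  phi_{kk} = [rho(k) - sum_{j=1..k-1} phi_{k-1,j} rho(k-j)]
            / [1 - sum_{j=1..k-1} phi_{k-1,j} rho(j)],
  phi_{k,j} = phi_{k-1,j} - phi_{kk} phi_{k-1,k-j},  j = 1..k-1.
Step k = 1:
  phi_11 = rho(1) = -0.747.
Step k = 2:
  phi_22 = [rho(2) - phi_11 rho(1)] / [1 - phi_11 rho(1)] = [0.7379 - (-0.747)(-0.747)] / [1 - (-0.747)(-0.747)]
         = 0.179891 / 0.441991 = 0.407.
Therefore phi_{22} = 0.4070.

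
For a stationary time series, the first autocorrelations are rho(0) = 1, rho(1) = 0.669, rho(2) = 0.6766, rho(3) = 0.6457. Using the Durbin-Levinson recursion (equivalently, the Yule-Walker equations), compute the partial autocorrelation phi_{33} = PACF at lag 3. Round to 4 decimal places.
\phi_{33} = 0.2259

The PACF at lag k is phi_{kk}, the last component of the solution
to the Yule-Walker system G_k phi = r_k where
  (G_k)_{ij} = rho(|i - j|), (r_k)_i = rho(i), i,j = 1..k.
Equivalently, Durbin-Levinson gives phi_{kk} iteratively:
  phi_{11} = rho(1)
  phi_{kk} = [rho(k) - sum_{j=1..k-1} phi_{k-1,j} rho(k-j)]
            / [1 - sum_{j=1..k-1} phi_{k-1,j} rho(j)],
  phi_{k,j} = phi_{k-1,j} - phi_{kk} phi_{k-1,k-j},  j = 1..k-1.
Step k = 1:
  phi_11 = rho(1) = 0.669.
Step k = 2:
  phi_22 = [rho(2) - phi_11 rho(1)] / [1 - phi_11 rho(1)] = [0.6766 - (0.669)(0.669)] / [1 - (0.669)(0.669)]
         = 0.229039 / 0.552439 = 0.414596.
  Update: phi_21 = phi_11 - phi_22 phi_11 = 0.669 - (0.414596)(0.669) = 0.391635.
Step k = 3:
  phi_33 = [rho(3) - phi_21 rho(2) - phi_22 rho(1)] / [1 - phi_21 rho(1) - phi_22 rho(2)]
    numerator   = 0.6457 - (0.391635)(0.6766) - (0.414596)(0.669) = 0.10335485
    denominator = 1 - (0.391635)(0.669) - (0.414596)(0.6766) = 0.45748035
  phi_33 = 0.10335485 / 0.45748035 = 0.2259.
Therefore phi_{33} = 0.2259.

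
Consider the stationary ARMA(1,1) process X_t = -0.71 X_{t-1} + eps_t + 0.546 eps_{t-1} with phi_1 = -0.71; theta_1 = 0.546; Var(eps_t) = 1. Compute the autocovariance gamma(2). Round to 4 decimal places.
\gamma(2) = 0.1438

Multiply the model equation by X_{t-k} and take expectations. With theta_0 = psi_0 = 1 and psi_j the MA(infinity) weights, this gives
  gamma(k) - sum_i phi_i gamma(k-i) = c_k,
  c_k = sigma^2 * sum_{j=k..q} theta_j psi_{j-k}   (c_k = 0 for k > q),
using gamma(-m) = gamma(m).
psi-weights needed (psi_j = theta_j + sum_i phi_i psi_{j-i}):
  psi_1 = theta_1 + phi_1 = 0.546 + (-0.71) = -0.164
Right-hand sides:
  c_0 = sigma^2 (1 + theta_1 psi_1) = 1 * (1 + (0.546)(-0.164)) = 1 * 0.910456 = 0.910456
  c_1 = sigma^2 theta_1 = 1 * (0.546) = 0.546
  c_2 = 0
Equations for k = 0 and k = 1 (AR order 1):
  gamma(0) = phi_1 gamma(1) + c_0
  gamma(1) = phi_1 gamma(0) + c_1
Substituting the second into the first: gamma(0) (1 - phi_1^2) = c_0 + phi_1 c_1, so
  gamma(0) = (c_0 + phi_1 c_1) / (1 - phi_1^2) = (0.910456 + (-0.71)(0.546)) / (1 - (-0.71)^2) = 0.522796 / 0.4959 = 1.054237.
  gamma(1) = phi_1 gamma(0) + c_1 = (-0.71)(1.054237) + (0.546) = -0.202508.
For k = 2 (> q): gamma(2) = phi_1 gamma(1) = (-0.71)(-0.202508) = 0.143781.
Therefore gamma(2) = 0.1438 (to 4 decimal places).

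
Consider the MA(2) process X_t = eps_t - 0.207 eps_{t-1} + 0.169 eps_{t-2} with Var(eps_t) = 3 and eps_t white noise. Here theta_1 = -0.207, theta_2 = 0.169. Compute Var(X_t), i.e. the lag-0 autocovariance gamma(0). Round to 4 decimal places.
\gamma(0) = 3.2142

For an MA(q) process X_t = eps_t + sum_i theta_i eps_{t-i} with
Var(eps_t) = sigma^2, the variance is
  gamma(0) = sigma^2 * (1 + sum_i theta_i^2).
  sum_i theta_i^2 = (-0.207)^2 + (0.169)^2 = 0.042849 + 0.028561 = 0.07141.
  gamma(0) = 3 * (1 + 0.07141) = 3 * 1.07141 = 3.21423, which rounds to 3.2142.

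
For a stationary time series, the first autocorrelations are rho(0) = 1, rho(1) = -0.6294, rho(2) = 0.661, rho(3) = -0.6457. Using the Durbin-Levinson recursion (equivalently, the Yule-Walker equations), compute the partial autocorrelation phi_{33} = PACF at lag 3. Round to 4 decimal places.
\phi_{33} = -0.2790

The PACF at lag k is phi_{kk}, the last component of the solution
to the Yule-Walker system G_k phi = r_k where
  (G_k)_{ij} = rho(|i - j|), (r_k)_i = rho(i), i,j = 1..k.
Equivalently, Durbin-Levinson gives phi_{kk} iteratively:
  phi_{11} = rho(1)
  phi_{kk} = [rho(k) - sum_{j=1..k-1} phi_{k-1,j} rho(k-j)]
            / [1 - sum_{j=1..k-1} phi_{k-1,j} rho(j)],
  phi_{k,j} = phi_{k-1,j} - phi_{kk} phi_{k-1,k-j},  j = 1..k-1.
Step k = 1:
  phi_11 = rho(1) = -0.6294.
Step k = 2:
  phi_22 = [rho(2) - phi_11 rho(1)] / [1 - phi_11 rho(1)] = [0.661 - (-0.6294)(-0.6294)] / [1 - (-0.6294)(-0.6294)]
         = 0.26485564 / 0.60385564 = 0.438608.
  Update: phi_21 = phi_11 - phi_22 phi_11 = -0.6294 - (0.438608)(-0.6294) = -0.35334.
Step k = 3:
  phi_33 = [rho(3) - phi_21 rho(2) - phi_22 rho(1)] / [1 - phi_21 rho(1) - phi_22 rho(2)]
    numerator   = -0.6457 - (-0.35334)(0.661) - (0.438608)(-0.6294) = -0.1360824
    denominator = 1 - (-0.35334)(-0.6294) - (0.438608)(0.661) = 0.48768796
  phi_33 = -0.1360824 / 0.48768796 = -0.279.
Therefore phi_{33} = -0.2790.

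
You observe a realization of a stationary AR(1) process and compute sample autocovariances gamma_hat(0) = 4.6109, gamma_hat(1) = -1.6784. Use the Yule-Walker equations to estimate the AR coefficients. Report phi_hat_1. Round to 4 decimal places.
\hat\phi_{1} = -0.3640

The Yule-Walker equations for an AR(p) process read, in matrix form,
  Gamma_p phi = r_p,   with   (Gamma_p)_{ij} = gamma(|i - j|),
                       (r_p)_i = gamma(i),   i,j = 1..p.
Substitute the sample gammas (Toeplitz matrix and right-hand side of size 1):
  Gamma_p = [[4.6109]]
  r_p     = [-1.6784]
With p = 1 this is the single equation gamma(0) phi_1 = gamma(1):
  phi_hat_1 = gamma(1) / gamma(0) = -1.6784 / 4.6109 = -0.3640.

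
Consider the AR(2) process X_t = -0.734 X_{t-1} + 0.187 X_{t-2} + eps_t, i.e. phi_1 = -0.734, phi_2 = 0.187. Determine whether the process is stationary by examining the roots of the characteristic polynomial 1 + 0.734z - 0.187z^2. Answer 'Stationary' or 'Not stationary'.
\text{Stationary}

The AR(p) characteristic polynomial is P(z) = 1 + 0.734z - 0.187z^2.
Stationarity requires all roots to lie outside the unit circle, i.e. |z| > 1 for every root.
Set 1 + (0.734) z + (-0.187) z^2 = 0, i.e. a z^2 + b z + c = 0 with a = -0.187, b = 0.734, c = 1.
Discriminant D = b^2 - 4ac = (0.734)^2 - 4*(-0.187)*1 = 0.538756 - (-0.748) = 1.286756.
D >= 0, so the roots are real: z = (-b +/- sqrt(D)) / (2a) = (-0.734 +/- 1.134353) / (-0.374).
  z_1 = (-0.734 + 1.134353) / (-0.374) = -1.0705,   |z_1| = 1.0705.
  z_2 = (-0.734 - 1.134353) / (-0.374) = 4.9956,   |z_2| = 4.9956.
Moduli of all roots: 1.0705, 4.9956.
All moduli strictly greater than 1? Yes.
Verdict: Stationary.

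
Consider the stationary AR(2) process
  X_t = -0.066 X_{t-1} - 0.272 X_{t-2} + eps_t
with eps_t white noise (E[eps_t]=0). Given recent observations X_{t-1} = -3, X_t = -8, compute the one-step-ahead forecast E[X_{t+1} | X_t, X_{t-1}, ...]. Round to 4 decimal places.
E[X_{t+1} \mid \mathcal F_t] = 1.3440

For an AR(p) model X_t = c + sum_i phi_i X_{t-i} + eps_t, the
one-step-ahead conditional mean is
  E[X_{t+1} | X_t, ...] = c + sum_i phi_i X_{t+1-i}.
Substitute known values:
  E[X_{t+1} | ...] = (-0.066) * (-8) + (-0.272) * (-3)
                   = 1.3440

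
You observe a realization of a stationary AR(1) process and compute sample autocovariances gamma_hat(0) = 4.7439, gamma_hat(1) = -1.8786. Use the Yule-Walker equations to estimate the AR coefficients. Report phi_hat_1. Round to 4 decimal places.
\hat\phi_{1} = -0.3960

The Yule-Walker equations for an AR(p) process read, in matrix form,
  Gamma_p phi = r_p,   with   (Gamma_p)_{ij} = gamma(|i - j|),
                       (r_p)_i = gamma(i),   i,j = 1..p.
Substitute the sample gammas (Toeplitz matrix and right-hand side of size 1):
  Gamma_p = [[4.7439]]
  r_p     = [-1.8786]
With p = 1 this is the single equation gamma(0) phi_1 = gamma(1):
  phi_hat_1 = gamma(1) / gamma(0) = -1.8786 / 4.7439 = -0.3960.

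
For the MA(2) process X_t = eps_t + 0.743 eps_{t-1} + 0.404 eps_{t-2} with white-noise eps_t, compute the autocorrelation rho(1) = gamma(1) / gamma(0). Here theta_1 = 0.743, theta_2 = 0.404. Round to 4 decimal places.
\rho(1) = 0.6082

For an MA(q) process with theta_0 = 1, the autocovariance is
  gamma(k) = sigma^2 * sum_{i=0..q-k} theta_i * theta_{i+k},
and rho(k) = gamma(k) / gamma(0). Sigma^2 cancels.
  numerator   = (1)*(0.743) + (0.743)*(0.404) = 1.043172.
  denominator = (1)^2 + (0.743)^2 + (0.404)^2 = 1.715265.
  rho(1) = 1.043172 / 1.715265 = 0.6082.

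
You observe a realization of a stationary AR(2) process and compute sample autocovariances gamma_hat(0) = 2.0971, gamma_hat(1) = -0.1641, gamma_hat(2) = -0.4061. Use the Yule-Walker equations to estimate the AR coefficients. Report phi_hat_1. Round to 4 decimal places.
\hat\phi_{1} = -0.0940

The Yule-Walker equations for an AR(p) process read, in matrix form,
  Gamma_p phi = r_p,   with   (Gamma_p)_{ij} = gamma(|i - j|),
                       (r_p)_i = gamma(i),   i,j = 1..p.
Substitute the sample gammas (Toeplitz matrix and right-hand side of size 2):
  Gamma_p = [[2.0971, -0.1641], [-0.1641, 2.0971]]
  r_p     = [-0.1641, -0.4061]
Written out:
  2.0971 phi_1 - 0.1641 phi_2 = -0.1641
  -0.1641 phi_1 + 2.0971 phi_2 = -0.4061
Solve by Cramer's rule:
  det = gamma(0)^2 - gamma(1)^2 = (2.0971)^2 - (-0.1641)^2 = 4.39782841 - 0.02692881 = 4.3708996
  phi_hat_1 = [gamma(1) gamma(0) - gamma(1) gamma(2)] / det = [(-0.1641)(2.0971) - (-0.1641)(-0.4061)] / 4.3708996 = -0.41077512 / 4.3708996 = -0.094
  phi_hat_2 = [gamma(0) gamma(2) - gamma(1)^2] / det = [(2.0971)(-0.4061) - (-0.1641)^2] / 4.3708996 = -0.87856112 / 4.3708996 = -0.201
So phi_hat = [-0.0940, -0.2010].
Therefore phi_hat_1 = -0.0940.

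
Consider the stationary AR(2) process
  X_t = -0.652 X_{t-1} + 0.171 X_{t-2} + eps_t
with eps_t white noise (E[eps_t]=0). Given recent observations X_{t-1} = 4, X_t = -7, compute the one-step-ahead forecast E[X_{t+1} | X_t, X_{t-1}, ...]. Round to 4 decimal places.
E[X_{t+1} \mid \mathcal F_t] = 5.2480

For an AR(p) model X_t = c + sum_i phi_i X_{t-i} + eps_t, the
one-step-ahead conditional mean is
  E[X_{t+1} | X_t, ...] = c + sum_i phi_i X_{t+1-i}.
Substitute known values:
  E[X_{t+1} | ...] = (-0.652) * (-7) + (0.171) * (4)
                   = 5.2480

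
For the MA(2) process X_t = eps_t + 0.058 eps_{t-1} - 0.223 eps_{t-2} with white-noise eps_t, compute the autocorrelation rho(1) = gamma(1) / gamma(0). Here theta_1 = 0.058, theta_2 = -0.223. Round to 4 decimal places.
\rho(1) = 0.0428

For an MA(q) process with theta_0 = 1, the autocovariance is
  gamma(k) = sigma^2 * sum_{i=0..q-k} theta_i * theta_{i+k},
and rho(k) = gamma(k) / gamma(0). Sigma^2 cancels.
  numerator   = (1)*(0.058) + (0.058)*(-0.223) = 0.045066.
  denominator = (1)^2 + (0.058)^2 + (-0.223)^2 = 1.053093.
  rho(1) = 0.045066 / 1.053093 = 0.0428.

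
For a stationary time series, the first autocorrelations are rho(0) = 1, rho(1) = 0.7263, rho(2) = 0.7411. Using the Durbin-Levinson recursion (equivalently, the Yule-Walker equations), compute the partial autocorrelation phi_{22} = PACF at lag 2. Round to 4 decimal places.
\phi_{22} = 0.4520

The PACF at lag k is phi_{kk}, the last component of the solution
to the Yule-Walker system G_k phi = r_k where
  (G_k)_{ij} = rho(|i - j|), (r_k)_i = rho(i), i,j = 1..k.
Equivalently, Durbin-Levinson gives phi_{kk} iteratively:
  phi_{11} = rho(1)
  phi_{kk} = [rho(k) - sum_{j=1..k-1} phi_{k-1,j} rho(k-j)]
            / [1 - sum_{j=1..k-1} phi_{k-1,j} rho(j)],
  phi_{k,j} = phi_{k-1,j} - phi_{kk} phi_{k-1,k-j},  j = 1..k-1.
Step k = 1:
  phi_11 = rho(1) = 0.7263.
Step k = 2:
  phi_22 = [rho(2) - phi_11 rho(1)] / [1 - phi_11 rho(1)] = [0.7411 - (0.7263)(0.7263)] / [1 - (0.7263)(0.7263)]
         = 0.21358831 / 0.47248831 = 0.452.
Therefore phi_{22} = 0.4520.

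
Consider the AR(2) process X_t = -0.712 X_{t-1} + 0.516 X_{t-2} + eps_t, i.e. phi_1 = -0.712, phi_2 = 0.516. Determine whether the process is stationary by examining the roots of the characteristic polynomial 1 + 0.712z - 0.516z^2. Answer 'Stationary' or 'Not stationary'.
\text{Not stationary}

The AR(p) characteristic polynomial is P(z) = 1 + 0.712z - 0.516z^2.
Stationarity requires all roots to lie outside the unit circle, i.e. |z| > 1 for every root.
Set 1 + (0.712) z + (-0.516) z^2 = 0, i.e. a z^2 + b z + c = 0 with a = -0.516, b = 0.712, c = 1.
Discriminant D = b^2 - 4ac = (0.712)^2 - 4*(-0.516)*1 = 0.506944 - (-2.064) = 2.570944.
D >= 0, so the roots are real: z = (-b +/- sqrt(D)) / (2a) = (-0.712 +/- 1.603416) / (-1.032).
  z_1 = (-0.712 + 1.603416) / (-1.032) = -0.8638,   |z_1| = 0.8638.
  z_2 = (-0.712 - 1.603416) / (-1.032) = 2.2436,   |z_2| = 2.2436.
Moduli of all roots: 0.8638, 2.2436.
All moduli strictly greater than 1? No.
Verdict: Not stationary.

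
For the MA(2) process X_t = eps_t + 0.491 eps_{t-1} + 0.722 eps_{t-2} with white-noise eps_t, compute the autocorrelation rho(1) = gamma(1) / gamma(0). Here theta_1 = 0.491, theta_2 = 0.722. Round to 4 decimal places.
\rho(1) = 0.4798

For an MA(q) process with theta_0 = 1, the autocovariance is
  gamma(k) = sigma^2 * sum_{i=0..q-k} theta_i * theta_{i+k},
and rho(k) = gamma(k) / gamma(0). Sigma^2 cancels.
  numerator   = (1)*(0.491) + (0.491)*(0.722) = 0.845502.
  denominator = (1)^2 + (0.491)^2 + (0.722)^2 = 1.762365.
  rho(1) = 0.845502 / 1.762365 = 0.4798.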